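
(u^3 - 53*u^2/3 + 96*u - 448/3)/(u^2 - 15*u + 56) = u - 8/3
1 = 1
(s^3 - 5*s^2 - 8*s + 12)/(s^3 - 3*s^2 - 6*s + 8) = (s - 6)/(s - 4)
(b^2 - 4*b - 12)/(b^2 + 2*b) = (b - 6)/b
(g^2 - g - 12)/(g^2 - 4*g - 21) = (g - 4)/(g - 7)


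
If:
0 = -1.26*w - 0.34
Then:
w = -0.27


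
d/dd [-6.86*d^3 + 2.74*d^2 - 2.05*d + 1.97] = -20.58*d^2 + 5.48*d - 2.05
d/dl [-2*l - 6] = -2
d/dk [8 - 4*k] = -4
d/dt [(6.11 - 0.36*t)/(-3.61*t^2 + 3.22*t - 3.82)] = (-1.2996*t^2 + 44.1142*t - 18.299)/(13.0321*t^4 - 23.2484*t^3 + 37.9488*t^2 - 24.6008*t + 14.5924)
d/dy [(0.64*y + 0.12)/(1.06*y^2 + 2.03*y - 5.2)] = (0.6784*y^2 + 1.2992*y - (0.64*y + 0.12)*(2.12*y + 2.03) - 3.328)/(1.06*y^2 + 2.03*y - 5.2)^2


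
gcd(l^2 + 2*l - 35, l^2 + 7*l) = l + 7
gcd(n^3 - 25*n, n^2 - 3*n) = n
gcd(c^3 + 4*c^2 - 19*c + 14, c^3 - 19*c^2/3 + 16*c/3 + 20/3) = c - 2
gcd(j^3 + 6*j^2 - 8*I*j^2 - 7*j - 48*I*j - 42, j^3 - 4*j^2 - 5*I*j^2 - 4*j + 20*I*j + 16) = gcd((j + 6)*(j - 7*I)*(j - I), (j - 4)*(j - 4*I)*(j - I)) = j - I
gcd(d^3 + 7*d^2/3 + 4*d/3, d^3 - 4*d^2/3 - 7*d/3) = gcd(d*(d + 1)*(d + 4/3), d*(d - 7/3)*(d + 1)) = d^2 + d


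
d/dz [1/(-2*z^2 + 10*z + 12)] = (z - 5/2)/(-z^2 + 5*z + 6)^2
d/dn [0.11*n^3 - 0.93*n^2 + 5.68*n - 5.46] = 0.33*n^2 - 1.86*n + 5.68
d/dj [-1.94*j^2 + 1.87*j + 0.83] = 1.87 - 3.88*j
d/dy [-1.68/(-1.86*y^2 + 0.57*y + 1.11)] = (0.9576 - 6.2496*y)/(-1.86*y^2 + 0.57*y + 1.11)^2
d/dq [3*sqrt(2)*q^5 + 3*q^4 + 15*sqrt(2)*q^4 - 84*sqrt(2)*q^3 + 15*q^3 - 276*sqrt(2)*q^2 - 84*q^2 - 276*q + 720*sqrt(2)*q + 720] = 15*sqrt(2)*q^4 + 12*q^3 + 60*sqrt(2)*q^3 - 252*sqrt(2)*q^2 + 45*q^2 - 552*sqrt(2)*q - 168*q - 276 + 720*sqrt(2)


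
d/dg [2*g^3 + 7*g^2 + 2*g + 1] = 6*g^2 + 14*g + 2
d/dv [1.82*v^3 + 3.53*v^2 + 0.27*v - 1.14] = 5.46*v^2 + 7.06*v + 0.27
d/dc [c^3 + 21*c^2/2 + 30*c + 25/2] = 3*c^2 + 21*c + 30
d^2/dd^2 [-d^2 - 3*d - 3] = -2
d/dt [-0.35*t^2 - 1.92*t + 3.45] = -0.7*t - 1.92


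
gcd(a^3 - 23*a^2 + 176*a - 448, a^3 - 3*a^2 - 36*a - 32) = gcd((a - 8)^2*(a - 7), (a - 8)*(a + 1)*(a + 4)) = a - 8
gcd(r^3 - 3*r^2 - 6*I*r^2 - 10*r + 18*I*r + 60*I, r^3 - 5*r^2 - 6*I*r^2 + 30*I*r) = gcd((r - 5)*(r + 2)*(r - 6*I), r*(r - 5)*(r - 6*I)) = r^2 + r*(-5 - 6*I) + 30*I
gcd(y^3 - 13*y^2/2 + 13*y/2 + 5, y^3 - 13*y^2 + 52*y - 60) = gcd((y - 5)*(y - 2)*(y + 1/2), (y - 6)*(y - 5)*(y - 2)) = y^2 - 7*y + 10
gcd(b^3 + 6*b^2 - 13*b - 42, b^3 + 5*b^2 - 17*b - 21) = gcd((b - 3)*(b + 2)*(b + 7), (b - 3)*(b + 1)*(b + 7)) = b^2 + 4*b - 21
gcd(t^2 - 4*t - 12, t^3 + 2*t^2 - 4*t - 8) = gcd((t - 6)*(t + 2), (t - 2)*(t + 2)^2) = t + 2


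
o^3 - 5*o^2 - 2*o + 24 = (o - 4)*(o - 3)*(o + 2)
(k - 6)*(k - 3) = k^2 - 9*k + 18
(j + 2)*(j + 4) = j^2 + 6*j + 8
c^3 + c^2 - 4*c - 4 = (c - 2)*(c + 1)*(c + 2)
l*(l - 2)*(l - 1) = l^3 - 3*l^2 + 2*l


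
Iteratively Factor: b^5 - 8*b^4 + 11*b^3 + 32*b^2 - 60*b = (b - 5)*(b^4 - 3*b^3 - 4*b^2 + 12*b) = (b - 5)*(b - 3)*(b^3 - 4*b) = (b - 5)*(b - 3)*(b - 2)*(b^2 + 2*b) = (b - 5)*(b - 3)*(b - 2)*(b + 2)*(b)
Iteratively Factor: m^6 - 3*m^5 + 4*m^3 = (m)*(m^5 - 3*m^4 + 4*m^2) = m*(m + 1)*(m^4 - 4*m^3 + 4*m^2) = m^2*(m + 1)*(m^3 - 4*m^2 + 4*m) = m^2*(m - 2)*(m + 1)*(m^2 - 2*m) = m^3*(m - 2)*(m + 1)*(m - 2)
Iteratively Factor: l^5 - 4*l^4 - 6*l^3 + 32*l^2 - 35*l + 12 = (l + 3)*(l^4 - 7*l^3 + 15*l^2 - 13*l + 4) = (l - 4)*(l + 3)*(l^3 - 3*l^2 + 3*l - 1) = (l - 4)*(l - 1)*(l + 3)*(l^2 - 2*l + 1) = (l - 4)*(l - 1)^2*(l + 3)*(l - 1)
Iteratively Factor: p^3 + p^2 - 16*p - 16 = (p + 1)*(p^2 - 16) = (p + 1)*(p + 4)*(p - 4)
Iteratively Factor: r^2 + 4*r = (r)*(r + 4)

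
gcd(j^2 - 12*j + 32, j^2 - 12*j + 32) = j^2 - 12*j + 32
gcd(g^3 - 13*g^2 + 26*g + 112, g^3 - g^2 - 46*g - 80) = g^2 - 6*g - 16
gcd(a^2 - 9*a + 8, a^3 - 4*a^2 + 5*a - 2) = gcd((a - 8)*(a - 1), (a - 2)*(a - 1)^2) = a - 1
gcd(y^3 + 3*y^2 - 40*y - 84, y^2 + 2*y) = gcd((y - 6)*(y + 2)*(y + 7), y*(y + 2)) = y + 2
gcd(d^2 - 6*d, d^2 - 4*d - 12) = d - 6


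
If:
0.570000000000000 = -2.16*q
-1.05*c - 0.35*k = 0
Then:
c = -0.333333333333333*k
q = -0.26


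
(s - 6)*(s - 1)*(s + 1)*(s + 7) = s^4 + s^3 - 43*s^2 - s + 42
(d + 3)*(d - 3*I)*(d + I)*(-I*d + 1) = -I*d^4 - d^3 - 3*I*d^3 - 3*d^2 - 5*I*d^2 + 3*d - 15*I*d + 9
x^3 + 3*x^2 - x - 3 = (x - 1)*(x + 1)*(x + 3)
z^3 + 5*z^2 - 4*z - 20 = (z - 2)*(z + 2)*(z + 5)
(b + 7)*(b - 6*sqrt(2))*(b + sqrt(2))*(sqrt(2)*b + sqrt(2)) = sqrt(2)*b^4 - 10*b^3 + 8*sqrt(2)*b^3 - 80*b^2 - 5*sqrt(2)*b^2 - 96*sqrt(2)*b - 70*b - 84*sqrt(2)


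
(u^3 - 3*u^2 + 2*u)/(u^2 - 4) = u*(u - 1)/(u + 2)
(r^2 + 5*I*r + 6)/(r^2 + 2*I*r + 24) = (r - I)/(r - 4*I)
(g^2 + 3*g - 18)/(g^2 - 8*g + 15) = (g + 6)/(g - 5)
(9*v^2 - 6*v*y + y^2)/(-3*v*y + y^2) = (-3*v + y)/y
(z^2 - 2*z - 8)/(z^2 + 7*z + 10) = (z - 4)/(z + 5)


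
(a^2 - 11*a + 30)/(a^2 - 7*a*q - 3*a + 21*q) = (a^2 - 11*a + 30)/(a^2 - 7*a*q - 3*a + 21*q)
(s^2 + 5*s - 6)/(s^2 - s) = (s + 6)/s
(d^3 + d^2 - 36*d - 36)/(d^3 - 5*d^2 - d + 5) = (d^2 - 36)/(d^2 - 6*d + 5)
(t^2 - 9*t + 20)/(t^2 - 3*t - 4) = (t - 5)/(t + 1)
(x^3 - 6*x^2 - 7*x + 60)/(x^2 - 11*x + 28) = (x^2 - 2*x - 15)/(x - 7)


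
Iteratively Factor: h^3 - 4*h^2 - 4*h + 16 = (h - 4)*(h^2 - 4) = (h - 4)*(h + 2)*(h - 2)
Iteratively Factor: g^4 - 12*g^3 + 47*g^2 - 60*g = (g - 5)*(g^3 - 7*g^2 + 12*g) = (g - 5)*(g - 3)*(g^2 - 4*g) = g*(g - 5)*(g - 3)*(g - 4)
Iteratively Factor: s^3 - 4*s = (s - 2)*(s^2 + 2*s) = (s - 2)*(s + 2)*(s)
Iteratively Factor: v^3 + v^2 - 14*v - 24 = (v + 3)*(v^2 - 2*v - 8) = (v - 4)*(v + 3)*(v + 2)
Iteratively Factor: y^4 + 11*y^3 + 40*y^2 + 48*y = (y)*(y^3 + 11*y^2 + 40*y + 48) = y*(y + 4)*(y^2 + 7*y + 12) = y*(y + 4)^2*(y + 3)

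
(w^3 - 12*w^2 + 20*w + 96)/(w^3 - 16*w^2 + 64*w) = (w^2 - 4*w - 12)/(w*(w - 8))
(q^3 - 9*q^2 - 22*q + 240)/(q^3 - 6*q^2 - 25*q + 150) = (q - 8)/(q - 5)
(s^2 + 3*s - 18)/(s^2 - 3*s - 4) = (-s^2 - 3*s + 18)/(-s^2 + 3*s + 4)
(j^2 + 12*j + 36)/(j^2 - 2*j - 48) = (j + 6)/(j - 8)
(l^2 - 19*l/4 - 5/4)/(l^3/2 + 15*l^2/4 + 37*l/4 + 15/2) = (4*l^2 - 19*l - 5)/(2*l^3 + 15*l^2 + 37*l + 30)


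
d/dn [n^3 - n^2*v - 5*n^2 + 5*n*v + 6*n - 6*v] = 3*n^2 - 2*n*v - 10*n + 5*v + 6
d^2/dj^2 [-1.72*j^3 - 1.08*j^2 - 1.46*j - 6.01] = -10.32*j - 2.16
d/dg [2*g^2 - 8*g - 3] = 4*g - 8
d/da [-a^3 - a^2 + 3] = a*(-3*a - 2)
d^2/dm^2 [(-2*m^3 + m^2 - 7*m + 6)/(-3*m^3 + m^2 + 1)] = 2*(-3*m^6 + 189*m^5 - 351*m^4 + 128*m^3 + 111*m^2 - 69*m + 5)/(27*m^9 - 27*m^8 + 9*m^7 - 28*m^6 + 18*m^5 - 3*m^4 + 9*m^3 - 3*m^2 - 1)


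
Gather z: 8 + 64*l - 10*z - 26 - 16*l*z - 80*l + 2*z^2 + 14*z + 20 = -16*l + 2*z^2 + z*(4 - 16*l) + 2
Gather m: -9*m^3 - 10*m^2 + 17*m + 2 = -9*m^3 - 10*m^2 + 17*m + 2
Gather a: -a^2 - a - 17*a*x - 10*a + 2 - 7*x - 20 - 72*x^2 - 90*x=-a^2 + a*(-17*x - 11) - 72*x^2 - 97*x - 18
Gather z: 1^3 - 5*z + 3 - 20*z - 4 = -25*z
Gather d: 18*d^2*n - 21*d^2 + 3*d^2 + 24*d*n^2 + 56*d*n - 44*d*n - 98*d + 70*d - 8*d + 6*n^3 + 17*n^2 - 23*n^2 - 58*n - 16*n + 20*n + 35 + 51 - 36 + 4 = d^2*(18*n - 18) + d*(24*n^2 + 12*n - 36) + 6*n^3 - 6*n^2 - 54*n + 54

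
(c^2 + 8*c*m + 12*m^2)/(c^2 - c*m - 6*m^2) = (c + 6*m)/(c - 3*m)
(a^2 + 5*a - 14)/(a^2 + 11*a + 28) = (a - 2)/(a + 4)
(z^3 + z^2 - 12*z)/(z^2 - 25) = z*(z^2 + z - 12)/(z^2 - 25)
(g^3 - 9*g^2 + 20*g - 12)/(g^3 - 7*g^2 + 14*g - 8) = (g - 6)/(g - 4)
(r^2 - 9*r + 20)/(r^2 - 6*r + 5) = (r - 4)/(r - 1)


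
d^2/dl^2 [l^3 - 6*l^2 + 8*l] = 6*l - 12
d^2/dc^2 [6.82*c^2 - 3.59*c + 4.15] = 13.6400000000000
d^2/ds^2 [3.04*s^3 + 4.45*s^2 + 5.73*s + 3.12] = 18.24*s + 8.9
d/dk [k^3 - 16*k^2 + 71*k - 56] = 3*k^2 - 32*k + 71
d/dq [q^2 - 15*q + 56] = 2*q - 15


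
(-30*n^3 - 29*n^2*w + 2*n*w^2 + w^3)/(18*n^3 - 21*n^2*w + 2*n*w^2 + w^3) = (-5*n^2 - 4*n*w + w^2)/(3*n^2 - 4*n*w + w^2)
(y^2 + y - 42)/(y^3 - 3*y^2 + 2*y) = (y^2 + y - 42)/(y*(y^2 - 3*y + 2))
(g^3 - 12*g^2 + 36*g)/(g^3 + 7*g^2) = (g^2 - 12*g + 36)/(g*(g + 7))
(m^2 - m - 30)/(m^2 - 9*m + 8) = (m^2 - m - 30)/(m^2 - 9*m + 8)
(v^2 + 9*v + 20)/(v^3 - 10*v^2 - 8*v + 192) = (v + 5)/(v^2 - 14*v + 48)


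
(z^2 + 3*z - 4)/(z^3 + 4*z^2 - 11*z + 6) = (z + 4)/(z^2 + 5*z - 6)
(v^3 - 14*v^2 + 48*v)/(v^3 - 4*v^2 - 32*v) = (v - 6)/(v + 4)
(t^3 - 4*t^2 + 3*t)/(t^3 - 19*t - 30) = t*(-t^2 + 4*t - 3)/(-t^3 + 19*t + 30)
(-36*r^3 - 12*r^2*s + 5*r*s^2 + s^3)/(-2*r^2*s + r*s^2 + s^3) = (18*r^2 - 3*r*s - s^2)/(s*(r - s))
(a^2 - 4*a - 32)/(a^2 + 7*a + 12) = (a - 8)/(a + 3)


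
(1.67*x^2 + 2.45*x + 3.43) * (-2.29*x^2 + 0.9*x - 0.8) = -3.8243*x^4 - 4.1075*x^3 - 6.9857*x^2 + 1.127*x - 2.744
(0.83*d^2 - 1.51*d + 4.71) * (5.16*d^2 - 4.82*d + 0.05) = 4.2828*d^4 - 11.7922*d^3 + 31.6233*d^2 - 22.7777*d + 0.2355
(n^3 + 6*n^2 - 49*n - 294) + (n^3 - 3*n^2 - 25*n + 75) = 2*n^3 + 3*n^2 - 74*n - 219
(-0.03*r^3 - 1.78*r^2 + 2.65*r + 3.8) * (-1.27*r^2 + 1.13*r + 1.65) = 0.0381*r^5 + 2.2267*r^4 - 5.4264*r^3 - 4.7685*r^2 + 8.6665*r + 6.27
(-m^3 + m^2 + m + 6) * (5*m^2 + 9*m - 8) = -5*m^5 - 4*m^4 + 22*m^3 + 31*m^2 + 46*m - 48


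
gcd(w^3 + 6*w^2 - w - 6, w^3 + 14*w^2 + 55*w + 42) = w^2 + 7*w + 6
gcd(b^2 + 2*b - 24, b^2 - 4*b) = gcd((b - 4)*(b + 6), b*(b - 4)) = b - 4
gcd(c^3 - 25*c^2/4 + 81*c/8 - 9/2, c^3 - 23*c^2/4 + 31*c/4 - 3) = c^2 - 19*c/4 + 3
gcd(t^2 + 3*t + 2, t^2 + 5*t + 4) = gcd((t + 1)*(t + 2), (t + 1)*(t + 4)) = t + 1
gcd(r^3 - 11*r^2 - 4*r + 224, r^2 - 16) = r + 4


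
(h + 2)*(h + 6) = h^2 + 8*h + 12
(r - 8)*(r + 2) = r^2 - 6*r - 16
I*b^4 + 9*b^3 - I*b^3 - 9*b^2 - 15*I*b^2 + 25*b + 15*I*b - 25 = (b - 5*I)^2*(b + I)*(I*b - I)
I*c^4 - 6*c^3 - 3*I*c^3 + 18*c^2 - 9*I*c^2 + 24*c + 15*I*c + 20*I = (c - 4)*(c + I)*(c + 5*I)*(I*c + I)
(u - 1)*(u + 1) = u^2 - 1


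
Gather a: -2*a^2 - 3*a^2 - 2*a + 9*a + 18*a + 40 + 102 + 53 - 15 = -5*a^2 + 25*a + 180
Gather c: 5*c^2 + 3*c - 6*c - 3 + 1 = 5*c^2 - 3*c - 2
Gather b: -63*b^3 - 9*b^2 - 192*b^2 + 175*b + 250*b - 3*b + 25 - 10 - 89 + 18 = -63*b^3 - 201*b^2 + 422*b - 56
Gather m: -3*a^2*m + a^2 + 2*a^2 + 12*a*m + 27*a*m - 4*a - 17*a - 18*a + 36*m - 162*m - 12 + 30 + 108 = 3*a^2 - 39*a + m*(-3*a^2 + 39*a - 126) + 126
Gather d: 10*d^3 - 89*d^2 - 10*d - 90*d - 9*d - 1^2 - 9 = 10*d^3 - 89*d^2 - 109*d - 10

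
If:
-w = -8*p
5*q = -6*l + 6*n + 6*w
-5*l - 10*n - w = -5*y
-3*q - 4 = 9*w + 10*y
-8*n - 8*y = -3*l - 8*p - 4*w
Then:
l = 5383*y/2925 + 116/585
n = -2369*y/5850 - 44/585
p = -89*y/4680 - 7/234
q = -187*y/65 - 8/13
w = -89*y/585 - 28/117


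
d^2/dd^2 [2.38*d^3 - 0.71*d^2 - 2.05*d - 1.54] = 14.28*d - 1.42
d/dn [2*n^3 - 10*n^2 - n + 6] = 6*n^2 - 20*n - 1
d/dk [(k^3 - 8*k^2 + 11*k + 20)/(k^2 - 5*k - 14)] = (k^4 - 10*k^3 - 13*k^2 + 184*k - 54)/(k^4 - 10*k^3 - 3*k^2 + 140*k + 196)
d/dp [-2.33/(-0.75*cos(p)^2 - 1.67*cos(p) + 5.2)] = (3.495*cos(p) + 3.8911)*sin(p)/(0.75*cos(p)^2 + 1.67*cos(p) - 5.2)^2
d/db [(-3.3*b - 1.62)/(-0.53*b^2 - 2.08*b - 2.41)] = (-1.749*b^2 - 1.7172*b + 4.5834)/(0.2809*b^4 + 2.2048*b^3 + 6.881*b^2 + 10.0256*b + 5.8081)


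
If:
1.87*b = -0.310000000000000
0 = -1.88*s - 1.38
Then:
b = -0.17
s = -0.73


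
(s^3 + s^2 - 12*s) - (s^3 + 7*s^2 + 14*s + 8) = -6*s^2 - 26*s - 8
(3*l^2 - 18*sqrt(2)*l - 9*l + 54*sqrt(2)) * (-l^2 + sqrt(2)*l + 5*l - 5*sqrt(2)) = -3*l^4 + 24*l^3 + 21*sqrt(2)*l^3 - 168*sqrt(2)*l^2 - 81*l^2 + 288*l + 315*sqrt(2)*l - 540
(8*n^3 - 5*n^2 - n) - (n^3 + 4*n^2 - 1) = 7*n^3 - 9*n^2 - n + 1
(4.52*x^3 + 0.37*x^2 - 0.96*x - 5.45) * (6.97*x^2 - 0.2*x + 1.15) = 31.5044*x^5 + 1.6749*x^4 - 1.5672*x^3 - 37.369*x^2 - 0.0139999999999998*x - 6.2675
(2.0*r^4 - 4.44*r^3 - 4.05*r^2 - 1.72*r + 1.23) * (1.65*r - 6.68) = 3.3*r^5 - 20.686*r^4 + 22.9767*r^3 + 24.216*r^2 + 13.5191*r - 8.2164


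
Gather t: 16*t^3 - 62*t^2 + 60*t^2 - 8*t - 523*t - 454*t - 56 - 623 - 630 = 16*t^3 - 2*t^2 - 985*t - 1309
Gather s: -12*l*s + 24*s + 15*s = s*(39 - 12*l)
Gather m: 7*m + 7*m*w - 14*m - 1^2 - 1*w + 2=m*(7*w - 7) - w + 1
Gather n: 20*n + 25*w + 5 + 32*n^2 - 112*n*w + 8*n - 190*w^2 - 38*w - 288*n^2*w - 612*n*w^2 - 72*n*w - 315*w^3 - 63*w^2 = n^2*(32 - 288*w) + n*(-612*w^2 - 184*w + 28) - 315*w^3 - 253*w^2 - 13*w + 5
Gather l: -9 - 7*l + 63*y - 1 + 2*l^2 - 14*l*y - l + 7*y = 2*l^2 + l*(-14*y - 8) + 70*y - 10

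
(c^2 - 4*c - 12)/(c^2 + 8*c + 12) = (c - 6)/(c + 6)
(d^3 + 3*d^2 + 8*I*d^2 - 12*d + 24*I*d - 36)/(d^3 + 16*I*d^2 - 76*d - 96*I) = (d + 3)/(d + 8*I)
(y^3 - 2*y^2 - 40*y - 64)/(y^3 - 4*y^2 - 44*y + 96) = (y^2 + 6*y + 8)/(y^2 + 4*y - 12)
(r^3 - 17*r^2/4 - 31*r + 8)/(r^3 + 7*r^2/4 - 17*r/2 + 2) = (r - 8)/(r - 2)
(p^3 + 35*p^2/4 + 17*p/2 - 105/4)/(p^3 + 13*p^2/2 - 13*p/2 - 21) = (4*p^2 + 7*p - 15)/(2*(2*p^2 - p - 6))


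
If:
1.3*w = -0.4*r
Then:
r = -3.25*w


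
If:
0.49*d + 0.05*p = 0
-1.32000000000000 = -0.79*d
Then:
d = 1.67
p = -16.37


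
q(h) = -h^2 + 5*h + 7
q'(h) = 5 - 2*h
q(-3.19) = -19.13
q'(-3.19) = 11.38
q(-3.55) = -23.35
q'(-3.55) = 12.10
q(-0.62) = 3.52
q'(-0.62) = 6.24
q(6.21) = -0.51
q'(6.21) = -7.42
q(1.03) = 11.09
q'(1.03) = 2.94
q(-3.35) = -20.97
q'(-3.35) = 11.70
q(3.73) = 11.74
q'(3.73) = -2.46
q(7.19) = -8.75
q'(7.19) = -9.38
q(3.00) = 13.00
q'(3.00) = -1.00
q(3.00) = 13.00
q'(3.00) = -1.00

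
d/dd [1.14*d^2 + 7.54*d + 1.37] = 2.28*d + 7.54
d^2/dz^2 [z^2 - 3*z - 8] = 2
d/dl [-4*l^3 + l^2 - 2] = 2*l*(1 - 6*l)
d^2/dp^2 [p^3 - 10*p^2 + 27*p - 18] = 6*p - 20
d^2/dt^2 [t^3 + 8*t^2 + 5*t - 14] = 6*t + 16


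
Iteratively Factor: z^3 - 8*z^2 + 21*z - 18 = (z - 3)*(z^2 - 5*z + 6) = (z - 3)*(z - 2)*(z - 3)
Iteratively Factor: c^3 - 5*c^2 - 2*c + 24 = (c - 3)*(c^2 - 2*c - 8) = (c - 4)*(c - 3)*(c + 2)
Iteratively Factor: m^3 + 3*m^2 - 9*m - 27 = (m + 3)*(m^2 - 9) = (m + 3)^2*(m - 3)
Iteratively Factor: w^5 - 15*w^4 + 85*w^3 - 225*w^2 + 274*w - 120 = (w - 2)*(w^4 - 13*w^3 + 59*w^2 - 107*w + 60) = (w - 5)*(w - 2)*(w^3 - 8*w^2 + 19*w - 12) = (w - 5)*(w - 4)*(w - 2)*(w^2 - 4*w + 3) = (w - 5)*(w - 4)*(w - 3)*(w - 2)*(w - 1)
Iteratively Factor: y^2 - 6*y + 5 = (y - 1)*(y - 5)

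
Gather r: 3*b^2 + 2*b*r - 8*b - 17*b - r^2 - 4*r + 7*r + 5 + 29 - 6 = 3*b^2 - 25*b - r^2 + r*(2*b + 3) + 28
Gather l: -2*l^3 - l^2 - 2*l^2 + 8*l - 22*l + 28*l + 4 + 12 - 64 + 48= -2*l^3 - 3*l^2 + 14*l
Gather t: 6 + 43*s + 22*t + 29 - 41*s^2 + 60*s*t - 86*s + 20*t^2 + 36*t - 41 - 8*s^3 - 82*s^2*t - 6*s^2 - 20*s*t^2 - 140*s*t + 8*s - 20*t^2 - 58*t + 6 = -8*s^3 - 47*s^2 - 20*s*t^2 - 35*s + t*(-82*s^2 - 80*s)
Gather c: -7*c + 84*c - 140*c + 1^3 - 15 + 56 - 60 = -63*c - 18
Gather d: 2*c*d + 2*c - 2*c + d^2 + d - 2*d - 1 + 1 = d^2 + d*(2*c - 1)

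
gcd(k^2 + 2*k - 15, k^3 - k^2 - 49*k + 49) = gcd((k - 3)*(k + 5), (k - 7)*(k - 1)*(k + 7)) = 1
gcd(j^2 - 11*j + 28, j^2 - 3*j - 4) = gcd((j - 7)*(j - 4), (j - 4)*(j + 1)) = j - 4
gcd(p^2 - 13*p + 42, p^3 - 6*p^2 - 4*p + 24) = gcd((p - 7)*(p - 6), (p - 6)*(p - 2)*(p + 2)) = p - 6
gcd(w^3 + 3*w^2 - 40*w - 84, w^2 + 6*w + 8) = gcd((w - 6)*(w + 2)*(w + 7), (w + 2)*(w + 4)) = w + 2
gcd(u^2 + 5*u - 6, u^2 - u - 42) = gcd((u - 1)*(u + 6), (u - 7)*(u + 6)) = u + 6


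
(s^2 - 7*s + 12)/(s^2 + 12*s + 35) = (s^2 - 7*s + 12)/(s^2 + 12*s + 35)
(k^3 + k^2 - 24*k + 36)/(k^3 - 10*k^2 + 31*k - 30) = (k + 6)/(k - 5)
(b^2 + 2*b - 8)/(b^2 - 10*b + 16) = (b + 4)/(b - 8)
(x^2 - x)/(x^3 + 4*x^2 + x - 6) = x/(x^2 + 5*x + 6)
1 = 1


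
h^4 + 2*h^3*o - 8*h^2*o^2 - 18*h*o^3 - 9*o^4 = (h - 3*o)*(h + o)^2*(h + 3*o)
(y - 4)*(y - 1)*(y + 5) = y^3 - 21*y + 20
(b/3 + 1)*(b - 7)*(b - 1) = b^3/3 - 5*b^2/3 - 17*b/3 + 7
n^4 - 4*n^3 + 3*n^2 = n^2*(n - 3)*(n - 1)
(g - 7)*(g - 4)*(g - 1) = g^3 - 12*g^2 + 39*g - 28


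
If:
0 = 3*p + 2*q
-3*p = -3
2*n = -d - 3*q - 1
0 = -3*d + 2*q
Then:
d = -1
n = 9/4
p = 1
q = -3/2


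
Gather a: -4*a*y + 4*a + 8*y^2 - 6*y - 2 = a*(4 - 4*y) + 8*y^2 - 6*y - 2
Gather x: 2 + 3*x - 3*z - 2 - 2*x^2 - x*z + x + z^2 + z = -2*x^2 + x*(4 - z) + z^2 - 2*z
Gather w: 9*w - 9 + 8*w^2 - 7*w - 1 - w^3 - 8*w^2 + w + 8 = -w^3 + 3*w - 2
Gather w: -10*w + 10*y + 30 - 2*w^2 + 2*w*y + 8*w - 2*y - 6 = -2*w^2 + w*(2*y - 2) + 8*y + 24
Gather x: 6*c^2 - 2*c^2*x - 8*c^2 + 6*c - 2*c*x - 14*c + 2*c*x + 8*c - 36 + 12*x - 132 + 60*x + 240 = -2*c^2 + x*(72 - 2*c^2) + 72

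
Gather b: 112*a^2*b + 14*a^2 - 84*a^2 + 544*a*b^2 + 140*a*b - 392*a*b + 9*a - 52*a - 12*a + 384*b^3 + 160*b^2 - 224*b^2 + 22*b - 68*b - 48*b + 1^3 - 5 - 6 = -70*a^2 - 55*a + 384*b^3 + b^2*(544*a - 64) + b*(112*a^2 - 252*a - 94) - 10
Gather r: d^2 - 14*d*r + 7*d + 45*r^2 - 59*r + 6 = d^2 + 7*d + 45*r^2 + r*(-14*d - 59) + 6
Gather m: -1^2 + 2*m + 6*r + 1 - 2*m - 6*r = 0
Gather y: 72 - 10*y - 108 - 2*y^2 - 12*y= -2*y^2 - 22*y - 36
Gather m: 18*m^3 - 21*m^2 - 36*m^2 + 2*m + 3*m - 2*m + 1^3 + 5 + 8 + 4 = 18*m^3 - 57*m^2 + 3*m + 18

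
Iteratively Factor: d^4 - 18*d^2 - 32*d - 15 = (d + 1)*(d^3 - d^2 - 17*d - 15) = (d + 1)^2*(d^2 - 2*d - 15) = (d + 1)^2*(d + 3)*(d - 5)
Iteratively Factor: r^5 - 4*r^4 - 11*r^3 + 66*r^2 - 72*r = (r - 3)*(r^4 - r^3 - 14*r^2 + 24*r) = (r - 3)^2*(r^3 + 2*r^2 - 8*r) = (r - 3)^2*(r - 2)*(r^2 + 4*r) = r*(r - 3)^2*(r - 2)*(r + 4)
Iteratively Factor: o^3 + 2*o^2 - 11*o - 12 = (o - 3)*(o^2 + 5*o + 4) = (o - 3)*(o + 4)*(o + 1)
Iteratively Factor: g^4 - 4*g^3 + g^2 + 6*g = (g - 2)*(g^3 - 2*g^2 - 3*g) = g*(g - 2)*(g^2 - 2*g - 3) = g*(g - 2)*(g + 1)*(g - 3)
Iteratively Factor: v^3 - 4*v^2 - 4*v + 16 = (v - 4)*(v^2 - 4) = (v - 4)*(v + 2)*(v - 2)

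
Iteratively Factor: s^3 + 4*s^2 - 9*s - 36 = (s + 4)*(s^2 - 9) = (s - 3)*(s + 4)*(s + 3)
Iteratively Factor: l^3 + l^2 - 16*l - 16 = (l - 4)*(l^2 + 5*l + 4) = (l - 4)*(l + 1)*(l + 4)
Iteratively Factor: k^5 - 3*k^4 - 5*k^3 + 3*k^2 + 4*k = (k)*(k^4 - 3*k^3 - 5*k^2 + 3*k + 4) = k*(k - 1)*(k^3 - 2*k^2 - 7*k - 4) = k*(k - 1)*(k + 1)*(k^2 - 3*k - 4) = k*(k - 1)*(k + 1)^2*(k - 4)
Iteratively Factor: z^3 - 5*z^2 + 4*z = (z - 1)*(z^2 - 4*z) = z*(z - 1)*(z - 4)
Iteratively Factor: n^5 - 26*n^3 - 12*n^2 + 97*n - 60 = (n - 5)*(n^4 + 5*n^3 - n^2 - 17*n + 12) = (n - 5)*(n - 1)*(n^3 + 6*n^2 + 5*n - 12) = (n - 5)*(n - 1)*(n + 4)*(n^2 + 2*n - 3) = (n - 5)*(n - 1)*(n + 3)*(n + 4)*(n - 1)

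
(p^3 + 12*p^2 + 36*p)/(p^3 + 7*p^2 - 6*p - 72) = p*(p + 6)/(p^2 + p - 12)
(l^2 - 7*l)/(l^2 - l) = (l - 7)/(l - 1)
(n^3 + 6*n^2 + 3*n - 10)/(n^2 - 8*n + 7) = (n^2 + 7*n + 10)/(n - 7)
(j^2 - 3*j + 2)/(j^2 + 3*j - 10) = (j - 1)/(j + 5)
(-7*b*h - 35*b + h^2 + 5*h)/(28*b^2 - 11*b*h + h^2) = (-h - 5)/(4*b - h)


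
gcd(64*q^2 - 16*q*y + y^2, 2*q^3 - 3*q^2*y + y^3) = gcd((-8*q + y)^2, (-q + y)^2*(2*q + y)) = 1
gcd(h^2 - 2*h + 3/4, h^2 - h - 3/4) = h - 3/2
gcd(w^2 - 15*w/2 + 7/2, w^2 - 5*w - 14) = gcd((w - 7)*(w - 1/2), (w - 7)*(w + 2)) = w - 7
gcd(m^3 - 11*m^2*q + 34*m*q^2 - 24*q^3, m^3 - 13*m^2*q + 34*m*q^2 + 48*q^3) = -m + 6*q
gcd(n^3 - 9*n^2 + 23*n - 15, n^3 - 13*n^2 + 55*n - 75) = n^2 - 8*n + 15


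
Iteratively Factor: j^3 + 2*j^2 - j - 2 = (j + 1)*(j^2 + j - 2) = (j - 1)*(j + 1)*(j + 2)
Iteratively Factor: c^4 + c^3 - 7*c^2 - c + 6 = (c + 3)*(c^3 - 2*c^2 - c + 2) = (c - 2)*(c + 3)*(c^2 - 1) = (c - 2)*(c + 1)*(c + 3)*(c - 1)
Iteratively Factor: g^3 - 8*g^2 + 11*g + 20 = (g - 4)*(g^2 - 4*g - 5) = (g - 4)*(g + 1)*(g - 5)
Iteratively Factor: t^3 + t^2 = (t)*(t^2 + t) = t^2*(t + 1)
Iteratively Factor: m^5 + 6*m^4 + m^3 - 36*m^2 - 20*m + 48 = (m - 1)*(m^4 + 7*m^3 + 8*m^2 - 28*m - 48) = (m - 1)*(m + 2)*(m^3 + 5*m^2 - 2*m - 24) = (m - 1)*(m + 2)*(m + 4)*(m^2 + m - 6) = (m - 1)*(m + 2)*(m + 3)*(m + 4)*(m - 2)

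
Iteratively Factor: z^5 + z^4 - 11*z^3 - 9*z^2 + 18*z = (z - 1)*(z^4 + 2*z^3 - 9*z^2 - 18*z) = (z - 1)*(z + 2)*(z^3 - 9*z) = (z - 1)*(z + 2)*(z + 3)*(z^2 - 3*z) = z*(z - 1)*(z + 2)*(z + 3)*(z - 3)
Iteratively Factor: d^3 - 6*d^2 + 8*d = (d - 2)*(d^2 - 4*d) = d*(d - 2)*(d - 4)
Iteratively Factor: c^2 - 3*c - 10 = (c + 2)*(c - 5)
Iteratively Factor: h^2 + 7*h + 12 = (h + 4)*(h + 3)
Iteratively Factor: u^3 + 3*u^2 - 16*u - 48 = (u + 4)*(u^2 - u - 12) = (u + 3)*(u + 4)*(u - 4)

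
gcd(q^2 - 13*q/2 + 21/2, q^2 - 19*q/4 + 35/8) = q - 7/2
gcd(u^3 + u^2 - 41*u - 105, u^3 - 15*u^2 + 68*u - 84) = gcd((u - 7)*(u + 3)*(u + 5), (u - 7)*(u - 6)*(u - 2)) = u - 7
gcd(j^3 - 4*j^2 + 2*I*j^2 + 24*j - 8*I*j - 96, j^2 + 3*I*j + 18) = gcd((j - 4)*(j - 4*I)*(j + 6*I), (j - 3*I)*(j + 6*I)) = j + 6*I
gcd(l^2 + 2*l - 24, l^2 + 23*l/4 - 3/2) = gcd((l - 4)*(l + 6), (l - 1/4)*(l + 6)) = l + 6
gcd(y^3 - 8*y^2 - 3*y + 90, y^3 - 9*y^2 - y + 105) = y^2 - 2*y - 15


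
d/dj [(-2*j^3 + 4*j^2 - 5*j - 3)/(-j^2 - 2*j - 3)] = (2*j^4 + 8*j^3 + 5*j^2 - 30*j + 9)/(j^4 + 4*j^3 + 10*j^2 + 12*j + 9)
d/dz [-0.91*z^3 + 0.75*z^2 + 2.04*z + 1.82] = -2.73*z^2 + 1.5*z + 2.04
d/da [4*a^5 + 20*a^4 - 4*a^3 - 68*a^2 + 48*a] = 20*a^4 + 80*a^3 - 12*a^2 - 136*a + 48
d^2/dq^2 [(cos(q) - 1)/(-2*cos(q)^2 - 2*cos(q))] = (sin(q)^4/cos(q)^3 - 6 + 3/cos(q) + 4/cos(q)^2 + cos(q)^(-3))/(2*(cos(q) + 1)^2)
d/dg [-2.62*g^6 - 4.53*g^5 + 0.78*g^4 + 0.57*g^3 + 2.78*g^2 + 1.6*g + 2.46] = -15.72*g^5 - 22.65*g^4 + 3.12*g^3 + 1.71*g^2 + 5.56*g + 1.6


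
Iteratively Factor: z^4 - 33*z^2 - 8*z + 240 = (z - 5)*(z^3 + 5*z^2 - 8*z - 48) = (z - 5)*(z + 4)*(z^2 + z - 12) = (z - 5)*(z - 3)*(z + 4)*(z + 4)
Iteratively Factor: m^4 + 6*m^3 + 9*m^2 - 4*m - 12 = (m - 1)*(m^3 + 7*m^2 + 16*m + 12) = (m - 1)*(m + 3)*(m^2 + 4*m + 4) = (m - 1)*(m + 2)*(m + 3)*(m + 2)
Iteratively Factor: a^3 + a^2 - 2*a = (a + 2)*(a^2 - a) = a*(a + 2)*(a - 1)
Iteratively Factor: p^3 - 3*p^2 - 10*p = (p)*(p^2 - 3*p - 10) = p*(p + 2)*(p - 5)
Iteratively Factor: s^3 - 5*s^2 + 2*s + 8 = (s + 1)*(s^2 - 6*s + 8) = (s - 4)*(s + 1)*(s - 2)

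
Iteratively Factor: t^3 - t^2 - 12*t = (t + 3)*(t^2 - 4*t) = t*(t + 3)*(t - 4)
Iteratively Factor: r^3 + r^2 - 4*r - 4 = (r + 1)*(r^2 - 4) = (r - 2)*(r + 1)*(r + 2)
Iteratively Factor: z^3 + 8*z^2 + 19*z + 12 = (z + 4)*(z^2 + 4*z + 3) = (z + 1)*(z + 4)*(z + 3)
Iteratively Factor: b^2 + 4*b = (b)*(b + 4)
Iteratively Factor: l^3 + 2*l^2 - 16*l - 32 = (l - 4)*(l^2 + 6*l + 8) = (l - 4)*(l + 4)*(l + 2)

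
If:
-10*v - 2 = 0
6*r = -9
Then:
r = -3/2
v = -1/5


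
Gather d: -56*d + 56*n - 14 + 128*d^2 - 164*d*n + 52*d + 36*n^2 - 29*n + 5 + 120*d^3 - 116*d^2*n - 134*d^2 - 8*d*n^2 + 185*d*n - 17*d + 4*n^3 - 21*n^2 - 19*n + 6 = 120*d^3 + d^2*(-116*n - 6) + d*(-8*n^2 + 21*n - 21) + 4*n^3 + 15*n^2 + 8*n - 3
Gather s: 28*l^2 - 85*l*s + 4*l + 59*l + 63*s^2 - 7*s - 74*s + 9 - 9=28*l^2 + 63*l + 63*s^2 + s*(-85*l - 81)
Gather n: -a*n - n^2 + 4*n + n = -n^2 + n*(5 - a)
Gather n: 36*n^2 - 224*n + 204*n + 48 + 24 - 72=36*n^2 - 20*n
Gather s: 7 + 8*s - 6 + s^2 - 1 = s^2 + 8*s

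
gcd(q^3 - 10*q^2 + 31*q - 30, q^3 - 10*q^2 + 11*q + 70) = q - 5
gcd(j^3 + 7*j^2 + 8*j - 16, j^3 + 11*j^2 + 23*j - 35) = j - 1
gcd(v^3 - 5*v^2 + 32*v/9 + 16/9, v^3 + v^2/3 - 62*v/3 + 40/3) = v - 4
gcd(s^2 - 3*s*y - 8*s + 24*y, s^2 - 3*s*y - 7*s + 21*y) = -s + 3*y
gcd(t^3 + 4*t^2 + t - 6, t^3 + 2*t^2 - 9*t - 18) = t^2 + 5*t + 6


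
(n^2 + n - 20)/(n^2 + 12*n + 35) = (n - 4)/(n + 7)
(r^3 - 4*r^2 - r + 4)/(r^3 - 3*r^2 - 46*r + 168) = (r^2 - 1)/(r^2 + r - 42)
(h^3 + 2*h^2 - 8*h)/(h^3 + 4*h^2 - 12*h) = (h + 4)/(h + 6)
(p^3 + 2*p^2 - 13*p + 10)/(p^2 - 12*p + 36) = (p^3 + 2*p^2 - 13*p + 10)/(p^2 - 12*p + 36)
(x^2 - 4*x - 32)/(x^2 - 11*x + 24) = (x + 4)/(x - 3)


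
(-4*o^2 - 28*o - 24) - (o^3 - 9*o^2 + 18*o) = -o^3 + 5*o^2 - 46*o - 24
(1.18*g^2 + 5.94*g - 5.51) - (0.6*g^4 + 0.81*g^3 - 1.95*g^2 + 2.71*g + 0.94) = -0.6*g^4 - 0.81*g^3 + 3.13*g^2 + 3.23*g - 6.45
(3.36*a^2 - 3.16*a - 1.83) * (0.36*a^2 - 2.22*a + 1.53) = 1.2096*a^4 - 8.5968*a^3 + 11.4972*a^2 - 0.7722*a - 2.7999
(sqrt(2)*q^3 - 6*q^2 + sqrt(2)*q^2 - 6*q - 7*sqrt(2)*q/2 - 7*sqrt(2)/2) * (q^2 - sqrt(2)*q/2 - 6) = sqrt(2)*q^5 - 7*q^4 + sqrt(2)*q^4 - 13*sqrt(2)*q^3/2 - 7*q^3 - 13*sqrt(2)*q^2/2 + 79*q^2/2 + 21*sqrt(2)*q + 79*q/2 + 21*sqrt(2)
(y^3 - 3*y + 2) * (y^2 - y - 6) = y^5 - y^4 - 9*y^3 + 5*y^2 + 16*y - 12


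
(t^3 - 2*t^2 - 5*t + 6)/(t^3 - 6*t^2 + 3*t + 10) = (t^3 - 2*t^2 - 5*t + 6)/(t^3 - 6*t^2 + 3*t + 10)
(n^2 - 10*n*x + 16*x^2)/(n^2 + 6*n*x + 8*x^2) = (n^2 - 10*n*x + 16*x^2)/(n^2 + 6*n*x + 8*x^2)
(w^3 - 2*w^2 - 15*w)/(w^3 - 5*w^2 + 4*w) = (w^2 - 2*w - 15)/(w^2 - 5*w + 4)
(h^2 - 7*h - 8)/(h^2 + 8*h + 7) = (h - 8)/(h + 7)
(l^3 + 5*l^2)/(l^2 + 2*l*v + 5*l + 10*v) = l^2/(l + 2*v)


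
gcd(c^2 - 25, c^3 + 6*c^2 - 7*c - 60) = c + 5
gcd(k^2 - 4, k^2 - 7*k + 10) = k - 2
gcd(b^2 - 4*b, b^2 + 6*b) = b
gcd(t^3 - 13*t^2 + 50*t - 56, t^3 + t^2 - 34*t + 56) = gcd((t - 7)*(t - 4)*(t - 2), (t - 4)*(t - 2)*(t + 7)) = t^2 - 6*t + 8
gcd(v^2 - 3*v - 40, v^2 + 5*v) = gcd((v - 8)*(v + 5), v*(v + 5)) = v + 5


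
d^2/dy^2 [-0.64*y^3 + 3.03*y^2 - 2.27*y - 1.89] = 6.06 - 3.84*y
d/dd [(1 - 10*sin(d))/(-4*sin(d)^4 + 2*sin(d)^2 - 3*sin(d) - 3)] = (-120*sin(d)^4 + 16*sin(d)^3 + 20*sin(d)^2 - 4*sin(d) + 33)*cos(d)/(4*sin(d)^4 - 2*sin(d)^2 + 3*sin(d) + 3)^2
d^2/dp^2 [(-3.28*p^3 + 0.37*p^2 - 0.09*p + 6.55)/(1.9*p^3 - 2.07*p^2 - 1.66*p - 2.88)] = (2.8421709430404e-14*p^7 - 23.1290799999999*p^6 - 64.02012*p^5 + 77.4937799999999*p^4 - 366.68387*p^3 - 68.786286*p^2 + 190.077732*p - 35.0002)/(6.859*p^9 - 22.4181*p^8 + 6.44613*p^7 - 0.887463000000007*p^6 + 62.330358*p^5 + 0.367308000000001*p^4 - 16.673752*p^3 - 75.316608*p^2 - 41.306112*p - 23.887872)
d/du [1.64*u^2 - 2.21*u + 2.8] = 3.28*u - 2.21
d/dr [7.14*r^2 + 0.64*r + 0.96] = 14.28*r + 0.64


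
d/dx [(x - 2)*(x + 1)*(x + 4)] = 3*x^2 + 6*x - 6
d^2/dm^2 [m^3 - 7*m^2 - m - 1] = 6*m - 14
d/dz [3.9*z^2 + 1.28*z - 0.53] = 7.8*z + 1.28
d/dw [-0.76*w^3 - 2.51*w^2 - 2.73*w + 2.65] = -2.28*w^2 - 5.02*w - 2.73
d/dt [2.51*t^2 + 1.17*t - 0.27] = 5.02*t + 1.17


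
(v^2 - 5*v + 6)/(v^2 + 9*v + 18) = (v^2 - 5*v + 6)/(v^2 + 9*v + 18)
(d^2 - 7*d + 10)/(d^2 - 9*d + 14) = (d - 5)/(d - 7)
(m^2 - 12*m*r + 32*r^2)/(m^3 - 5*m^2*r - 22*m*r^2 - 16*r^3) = (m - 4*r)/(m^2 + 3*m*r + 2*r^2)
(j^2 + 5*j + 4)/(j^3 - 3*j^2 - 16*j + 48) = (j + 1)/(j^2 - 7*j + 12)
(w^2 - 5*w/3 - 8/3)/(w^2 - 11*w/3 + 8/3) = (w + 1)/(w - 1)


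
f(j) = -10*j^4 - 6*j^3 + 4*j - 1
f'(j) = -40*j^3 - 18*j^2 + 4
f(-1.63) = -52.13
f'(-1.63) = 129.41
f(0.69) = -2.48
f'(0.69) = -17.71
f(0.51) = -0.43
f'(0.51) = -5.99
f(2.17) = -275.37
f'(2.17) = -489.49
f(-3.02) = -679.64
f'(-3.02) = 941.58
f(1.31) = -38.70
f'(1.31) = -116.81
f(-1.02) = -9.54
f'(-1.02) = 27.72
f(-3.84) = -1850.95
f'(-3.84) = 2003.50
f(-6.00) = -11689.00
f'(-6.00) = 7996.00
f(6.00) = -14233.00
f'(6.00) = -9284.00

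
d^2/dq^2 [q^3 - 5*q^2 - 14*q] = 6*q - 10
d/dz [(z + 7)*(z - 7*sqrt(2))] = 2*z - 7*sqrt(2) + 7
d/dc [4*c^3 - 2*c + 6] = 12*c^2 - 2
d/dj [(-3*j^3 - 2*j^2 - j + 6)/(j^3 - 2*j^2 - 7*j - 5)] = (8*j^4 + 44*j^3 + 39*j^2 + 44*j + 47)/(j^6 - 4*j^5 - 10*j^4 + 18*j^3 + 69*j^2 + 70*j + 25)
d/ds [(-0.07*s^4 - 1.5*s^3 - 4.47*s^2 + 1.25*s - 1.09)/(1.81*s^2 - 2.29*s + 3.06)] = (-0.2534*s^5 - 2.2341*s^4 + 6.0132*s^3 - 5.7962*s^2 - 23.4106*s + 1.3289)/(3.2761*s^4 - 8.2898*s^3 + 16.3213*s^2 - 14.0148*s + 9.3636)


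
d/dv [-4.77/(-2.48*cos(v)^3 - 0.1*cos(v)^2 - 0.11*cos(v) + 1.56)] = (35.4888*cos(v)^2 + 0.954*cos(v) + 0.5247)*sin(v)/(2.48*cos(v)^3 + 0.1*cos(v)^2 + 0.11*cos(v) - 1.56)^2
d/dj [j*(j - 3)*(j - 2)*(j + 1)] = 4*j^3 - 12*j^2 + 2*j + 6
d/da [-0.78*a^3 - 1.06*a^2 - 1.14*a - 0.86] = -2.34*a^2 - 2.12*a - 1.14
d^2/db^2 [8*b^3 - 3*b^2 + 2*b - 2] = 48*b - 6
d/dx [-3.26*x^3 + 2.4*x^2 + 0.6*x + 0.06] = -9.78*x^2 + 4.8*x + 0.6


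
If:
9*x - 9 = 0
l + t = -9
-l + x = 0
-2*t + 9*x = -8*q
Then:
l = 1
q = -29/8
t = -10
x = 1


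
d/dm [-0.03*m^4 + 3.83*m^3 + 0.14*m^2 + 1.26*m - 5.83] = -0.12*m^3 + 11.49*m^2 + 0.28*m + 1.26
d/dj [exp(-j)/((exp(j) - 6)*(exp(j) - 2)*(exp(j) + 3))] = (-4*exp(3*j) + 15*exp(2*j) + 24*exp(j) - 36)*exp(-j)/(exp(6*j) - 10*exp(5*j) + exp(4*j) + 192*exp(3*j) - 216*exp(2*j) - 864*exp(j) + 1296)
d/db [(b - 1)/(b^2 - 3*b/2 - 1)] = 2*(-2*b^2 + 4*b - 5)/(4*b^4 - 12*b^3 + b^2 + 12*b + 4)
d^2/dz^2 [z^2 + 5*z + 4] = 2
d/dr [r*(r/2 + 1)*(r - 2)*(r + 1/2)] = 2*r^3 + 3*r^2/4 - 4*r - 1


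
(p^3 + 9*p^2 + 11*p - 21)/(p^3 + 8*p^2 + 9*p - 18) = (p + 7)/(p + 6)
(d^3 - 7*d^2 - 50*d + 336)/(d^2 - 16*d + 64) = (d^2 + d - 42)/(d - 8)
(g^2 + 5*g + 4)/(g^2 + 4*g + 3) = (g + 4)/(g + 3)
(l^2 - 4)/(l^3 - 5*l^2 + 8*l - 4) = (l + 2)/(l^2 - 3*l + 2)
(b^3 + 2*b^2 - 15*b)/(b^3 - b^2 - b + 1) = b*(b^2 + 2*b - 15)/(b^3 - b^2 - b + 1)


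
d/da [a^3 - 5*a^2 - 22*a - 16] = 3*a^2 - 10*a - 22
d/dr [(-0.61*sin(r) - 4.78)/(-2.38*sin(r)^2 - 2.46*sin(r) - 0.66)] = (-22.7528*sin(r) + 0.7259*cos(2*r) - 12.0821)*cos(r)/(2.38*sin(r)^2 + 2.46*sin(r) + 0.66)^2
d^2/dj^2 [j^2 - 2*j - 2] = 2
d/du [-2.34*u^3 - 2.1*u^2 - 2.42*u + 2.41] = -7.02*u^2 - 4.2*u - 2.42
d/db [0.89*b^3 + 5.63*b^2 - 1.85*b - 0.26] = 2.67*b^2 + 11.26*b - 1.85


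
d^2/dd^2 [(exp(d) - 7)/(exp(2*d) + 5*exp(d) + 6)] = (exp(4*d) - 33*exp(3*d) - 141*exp(2*d) - 37*exp(d) + 246)*exp(d)/(exp(6*d) + 15*exp(5*d) + 93*exp(4*d) + 305*exp(3*d) + 558*exp(2*d) + 540*exp(d) + 216)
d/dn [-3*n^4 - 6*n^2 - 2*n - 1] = -12*n^3 - 12*n - 2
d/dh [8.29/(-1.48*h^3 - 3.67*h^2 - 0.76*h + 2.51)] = (36.8076*h^2 + 60.8486*h + 6.3004)/(1.48*h^3 + 3.67*h^2 + 0.76*h - 2.51)^2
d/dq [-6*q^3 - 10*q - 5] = -18*q^2 - 10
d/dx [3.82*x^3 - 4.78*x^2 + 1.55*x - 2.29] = 11.46*x^2 - 9.56*x + 1.55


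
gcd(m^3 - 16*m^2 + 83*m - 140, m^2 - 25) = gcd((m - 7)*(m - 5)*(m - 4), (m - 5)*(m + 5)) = m - 5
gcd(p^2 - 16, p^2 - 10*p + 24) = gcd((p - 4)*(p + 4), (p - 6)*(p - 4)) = p - 4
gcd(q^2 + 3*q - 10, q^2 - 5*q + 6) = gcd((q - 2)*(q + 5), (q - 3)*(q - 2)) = q - 2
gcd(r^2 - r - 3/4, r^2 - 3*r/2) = r - 3/2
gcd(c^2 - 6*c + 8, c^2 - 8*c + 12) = c - 2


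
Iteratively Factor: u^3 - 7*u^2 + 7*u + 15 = (u + 1)*(u^2 - 8*u + 15) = (u - 5)*(u + 1)*(u - 3)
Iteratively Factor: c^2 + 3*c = (c + 3)*(c)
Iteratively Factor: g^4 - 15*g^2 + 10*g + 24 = (g - 2)*(g^3 + 2*g^2 - 11*g - 12) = (g - 2)*(g + 1)*(g^2 + g - 12) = (g - 2)*(g + 1)*(g + 4)*(g - 3)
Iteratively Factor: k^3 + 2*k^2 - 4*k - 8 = (k + 2)*(k^2 - 4) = (k + 2)^2*(k - 2)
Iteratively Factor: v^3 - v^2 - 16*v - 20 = (v + 2)*(v^2 - 3*v - 10) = (v - 5)*(v + 2)*(v + 2)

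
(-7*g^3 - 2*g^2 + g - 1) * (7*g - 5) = -49*g^4 + 21*g^3 + 17*g^2 - 12*g + 5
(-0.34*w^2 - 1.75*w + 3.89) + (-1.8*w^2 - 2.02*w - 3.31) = -2.14*w^2 - 3.77*w + 0.58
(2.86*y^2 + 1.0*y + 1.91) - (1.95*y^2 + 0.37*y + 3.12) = 0.91*y^2 + 0.63*y - 1.21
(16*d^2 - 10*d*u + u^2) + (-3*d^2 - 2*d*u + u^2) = 13*d^2 - 12*d*u + 2*u^2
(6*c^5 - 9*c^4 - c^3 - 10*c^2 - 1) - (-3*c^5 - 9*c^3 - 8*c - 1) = 9*c^5 - 9*c^4 + 8*c^3 - 10*c^2 + 8*c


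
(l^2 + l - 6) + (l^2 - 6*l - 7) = 2*l^2 - 5*l - 13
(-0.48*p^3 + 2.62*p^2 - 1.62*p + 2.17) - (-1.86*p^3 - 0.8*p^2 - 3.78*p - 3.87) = 1.38*p^3 + 3.42*p^2 + 2.16*p + 6.04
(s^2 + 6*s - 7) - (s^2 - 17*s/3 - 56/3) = 35*s/3 + 35/3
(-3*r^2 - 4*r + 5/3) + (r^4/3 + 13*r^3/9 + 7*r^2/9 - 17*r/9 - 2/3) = r^4/3 + 13*r^3/9 - 20*r^2/9 - 53*r/9 + 1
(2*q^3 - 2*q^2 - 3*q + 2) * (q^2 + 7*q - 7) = 2*q^5 + 12*q^4 - 31*q^3 - 5*q^2 + 35*q - 14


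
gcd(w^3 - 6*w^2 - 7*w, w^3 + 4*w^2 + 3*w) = w^2 + w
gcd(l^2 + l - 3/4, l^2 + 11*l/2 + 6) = l + 3/2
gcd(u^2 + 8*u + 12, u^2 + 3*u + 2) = u + 2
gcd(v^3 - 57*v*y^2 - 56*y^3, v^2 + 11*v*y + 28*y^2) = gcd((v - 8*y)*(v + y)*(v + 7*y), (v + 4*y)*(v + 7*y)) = v + 7*y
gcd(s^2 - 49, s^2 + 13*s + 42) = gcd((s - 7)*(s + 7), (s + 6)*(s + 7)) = s + 7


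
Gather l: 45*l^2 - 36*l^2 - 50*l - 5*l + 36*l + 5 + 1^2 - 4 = 9*l^2 - 19*l + 2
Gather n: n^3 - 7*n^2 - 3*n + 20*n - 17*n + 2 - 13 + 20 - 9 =n^3 - 7*n^2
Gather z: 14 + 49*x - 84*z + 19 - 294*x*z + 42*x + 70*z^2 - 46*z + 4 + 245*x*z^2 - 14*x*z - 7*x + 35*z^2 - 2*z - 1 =84*x + z^2*(245*x + 105) + z*(-308*x - 132) + 36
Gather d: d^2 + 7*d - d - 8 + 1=d^2 + 6*d - 7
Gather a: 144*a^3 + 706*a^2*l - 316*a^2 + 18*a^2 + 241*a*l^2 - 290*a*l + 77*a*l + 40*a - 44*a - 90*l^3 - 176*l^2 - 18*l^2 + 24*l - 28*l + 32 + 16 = 144*a^3 + a^2*(706*l - 298) + a*(241*l^2 - 213*l - 4) - 90*l^3 - 194*l^2 - 4*l + 48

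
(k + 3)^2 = k^2 + 6*k + 9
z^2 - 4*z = z*(z - 4)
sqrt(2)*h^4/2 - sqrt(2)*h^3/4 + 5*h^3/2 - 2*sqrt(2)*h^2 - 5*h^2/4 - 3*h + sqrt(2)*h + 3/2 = (h - 1/2)*(h - sqrt(2))*(h + 3*sqrt(2))*(sqrt(2)*h/2 + 1/2)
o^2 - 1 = (o - 1)*(o + 1)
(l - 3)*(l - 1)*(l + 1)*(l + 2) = l^4 - l^3 - 7*l^2 + l + 6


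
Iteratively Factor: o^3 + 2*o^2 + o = (o + 1)*(o^2 + o) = o*(o + 1)*(o + 1)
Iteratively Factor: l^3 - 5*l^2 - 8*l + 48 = (l - 4)*(l^2 - l - 12) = (l - 4)^2*(l + 3)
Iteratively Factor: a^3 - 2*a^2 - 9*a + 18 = (a + 3)*(a^2 - 5*a + 6) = (a - 2)*(a + 3)*(a - 3)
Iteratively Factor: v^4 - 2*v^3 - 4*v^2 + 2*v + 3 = (v + 1)*(v^3 - 3*v^2 - v + 3) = (v + 1)^2*(v^2 - 4*v + 3) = (v - 1)*(v + 1)^2*(v - 3)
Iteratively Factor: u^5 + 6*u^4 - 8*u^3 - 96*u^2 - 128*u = (u + 2)*(u^4 + 4*u^3 - 16*u^2 - 64*u) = u*(u + 2)*(u^3 + 4*u^2 - 16*u - 64) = u*(u - 4)*(u + 2)*(u^2 + 8*u + 16) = u*(u - 4)*(u + 2)*(u + 4)*(u + 4)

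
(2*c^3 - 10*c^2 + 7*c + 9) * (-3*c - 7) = -6*c^4 + 16*c^3 + 49*c^2 - 76*c - 63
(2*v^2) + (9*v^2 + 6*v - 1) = 11*v^2 + 6*v - 1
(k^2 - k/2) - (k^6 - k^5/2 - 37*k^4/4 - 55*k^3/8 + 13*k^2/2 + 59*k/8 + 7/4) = -k^6 + k^5/2 + 37*k^4/4 + 55*k^3/8 - 11*k^2/2 - 63*k/8 - 7/4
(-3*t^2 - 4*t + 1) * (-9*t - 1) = 27*t^3 + 39*t^2 - 5*t - 1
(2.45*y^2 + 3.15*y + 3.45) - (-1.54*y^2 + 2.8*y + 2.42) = 3.99*y^2 + 0.35*y + 1.03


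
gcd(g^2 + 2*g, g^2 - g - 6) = g + 2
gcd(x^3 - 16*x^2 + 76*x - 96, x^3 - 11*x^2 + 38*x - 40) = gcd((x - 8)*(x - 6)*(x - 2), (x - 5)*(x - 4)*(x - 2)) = x - 2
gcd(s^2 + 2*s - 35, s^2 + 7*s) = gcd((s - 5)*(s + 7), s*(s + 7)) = s + 7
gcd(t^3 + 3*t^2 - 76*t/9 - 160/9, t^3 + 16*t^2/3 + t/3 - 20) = t + 4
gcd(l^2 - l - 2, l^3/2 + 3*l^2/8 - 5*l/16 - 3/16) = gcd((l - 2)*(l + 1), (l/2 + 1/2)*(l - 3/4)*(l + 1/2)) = l + 1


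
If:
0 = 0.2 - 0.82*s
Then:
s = 0.24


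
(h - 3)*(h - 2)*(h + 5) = h^3 - 19*h + 30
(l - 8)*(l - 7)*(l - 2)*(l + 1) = l^4 - 16*l^3 + 69*l^2 - 26*l - 112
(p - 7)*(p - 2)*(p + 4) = p^3 - 5*p^2 - 22*p + 56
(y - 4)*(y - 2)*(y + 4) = y^3 - 2*y^2 - 16*y + 32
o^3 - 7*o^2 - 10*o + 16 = (o - 8)*(o - 1)*(o + 2)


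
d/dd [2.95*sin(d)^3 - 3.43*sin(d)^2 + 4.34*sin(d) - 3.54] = (8.85*sin(d)^2 - 6.86*sin(d) + 4.34)*cos(d)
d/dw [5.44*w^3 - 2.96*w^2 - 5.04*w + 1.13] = 16.32*w^2 - 5.92*w - 5.04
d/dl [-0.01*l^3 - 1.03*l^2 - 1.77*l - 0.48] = -0.03*l^2 - 2.06*l - 1.77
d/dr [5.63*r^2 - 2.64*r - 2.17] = 11.26*r - 2.64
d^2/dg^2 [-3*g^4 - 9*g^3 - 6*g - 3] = 18*g*(-2*g - 3)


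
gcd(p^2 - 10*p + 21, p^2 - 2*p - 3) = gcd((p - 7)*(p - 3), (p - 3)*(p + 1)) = p - 3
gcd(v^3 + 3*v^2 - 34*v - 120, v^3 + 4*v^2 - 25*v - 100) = v^2 + 9*v + 20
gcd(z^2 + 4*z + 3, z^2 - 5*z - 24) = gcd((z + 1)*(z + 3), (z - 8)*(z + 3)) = z + 3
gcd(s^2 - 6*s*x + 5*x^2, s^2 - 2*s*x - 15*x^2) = -s + 5*x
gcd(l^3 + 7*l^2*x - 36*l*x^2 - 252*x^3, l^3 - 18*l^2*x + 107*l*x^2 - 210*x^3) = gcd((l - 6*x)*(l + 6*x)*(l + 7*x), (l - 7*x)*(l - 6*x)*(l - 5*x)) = -l + 6*x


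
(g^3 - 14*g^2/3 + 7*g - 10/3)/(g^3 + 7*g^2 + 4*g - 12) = (3*g^2 - 11*g + 10)/(3*(g^2 + 8*g + 12))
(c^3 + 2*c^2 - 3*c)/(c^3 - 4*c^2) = (c^2 + 2*c - 3)/(c*(c - 4))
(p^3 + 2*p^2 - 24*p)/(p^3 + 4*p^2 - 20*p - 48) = p/(p + 2)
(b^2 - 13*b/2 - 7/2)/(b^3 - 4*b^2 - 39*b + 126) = (b + 1/2)/(b^2 + 3*b - 18)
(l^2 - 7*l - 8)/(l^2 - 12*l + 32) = (l + 1)/(l - 4)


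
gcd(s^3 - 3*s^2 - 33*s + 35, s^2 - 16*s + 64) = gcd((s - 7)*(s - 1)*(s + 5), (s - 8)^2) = 1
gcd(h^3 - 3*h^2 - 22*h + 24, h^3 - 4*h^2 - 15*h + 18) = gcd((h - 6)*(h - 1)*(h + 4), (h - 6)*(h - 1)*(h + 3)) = h^2 - 7*h + 6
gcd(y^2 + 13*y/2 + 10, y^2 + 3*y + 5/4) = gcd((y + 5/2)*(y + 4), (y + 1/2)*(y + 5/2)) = y + 5/2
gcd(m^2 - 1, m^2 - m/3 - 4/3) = m + 1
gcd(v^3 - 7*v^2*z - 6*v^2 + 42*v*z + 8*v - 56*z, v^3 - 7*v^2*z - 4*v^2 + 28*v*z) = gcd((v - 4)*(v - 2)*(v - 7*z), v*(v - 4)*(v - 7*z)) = -v^2 + 7*v*z + 4*v - 28*z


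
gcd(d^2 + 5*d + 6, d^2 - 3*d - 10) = d + 2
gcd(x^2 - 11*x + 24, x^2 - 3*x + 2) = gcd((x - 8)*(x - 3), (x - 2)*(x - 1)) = 1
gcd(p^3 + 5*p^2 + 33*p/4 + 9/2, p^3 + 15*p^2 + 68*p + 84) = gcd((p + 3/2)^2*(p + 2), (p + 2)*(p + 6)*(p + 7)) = p + 2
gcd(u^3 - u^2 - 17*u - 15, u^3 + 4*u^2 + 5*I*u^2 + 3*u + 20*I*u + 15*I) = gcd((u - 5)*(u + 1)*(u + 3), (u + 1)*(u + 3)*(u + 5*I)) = u^2 + 4*u + 3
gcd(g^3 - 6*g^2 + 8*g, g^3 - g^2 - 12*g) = g^2 - 4*g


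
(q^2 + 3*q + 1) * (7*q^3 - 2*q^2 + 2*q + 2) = 7*q^5 + 19*q^4 + 3*q^3 + 6*q^2 + 8*q + 2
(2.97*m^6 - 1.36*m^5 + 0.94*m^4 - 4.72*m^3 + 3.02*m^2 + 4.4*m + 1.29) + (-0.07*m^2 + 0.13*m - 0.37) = 2.97*m^6 - 1.36*m^5 + 0.94*m^4 - 4.72*m^3 + 2.95*m^2 + 4.53*m + 0.92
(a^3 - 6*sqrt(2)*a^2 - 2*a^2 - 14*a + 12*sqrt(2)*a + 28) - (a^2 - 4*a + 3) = a^3 - 6*sqrt(2)*a^2 - 3*a^2 - 10*a + 12*sqrt(2)*a + 25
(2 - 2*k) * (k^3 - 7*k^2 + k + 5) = -2*k^4 + 16*k^3 - 16*k^2 - 8*k + 10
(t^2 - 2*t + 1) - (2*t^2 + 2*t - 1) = -t^2 - 4*t + 2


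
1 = 1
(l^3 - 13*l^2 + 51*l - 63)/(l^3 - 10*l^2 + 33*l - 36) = (l - 7)/(l - 4)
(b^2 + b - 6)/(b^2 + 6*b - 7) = (b^2 + b - 6)/(b^2 + 6*b - 7)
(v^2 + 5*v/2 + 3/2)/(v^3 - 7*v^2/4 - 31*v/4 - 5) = 2*(2*v + 3)/(4*v^2 - 11*v - 20)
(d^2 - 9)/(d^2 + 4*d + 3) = (d - 3)/(d + 1)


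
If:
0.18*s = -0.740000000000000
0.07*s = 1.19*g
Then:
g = -0.24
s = -4.11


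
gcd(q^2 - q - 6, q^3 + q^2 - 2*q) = q + 2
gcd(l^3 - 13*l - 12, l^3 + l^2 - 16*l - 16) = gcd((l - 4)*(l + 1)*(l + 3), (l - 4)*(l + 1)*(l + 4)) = l^2 - 3*l - 4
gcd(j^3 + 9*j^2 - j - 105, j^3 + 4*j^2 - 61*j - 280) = j^2 + 12*j + 35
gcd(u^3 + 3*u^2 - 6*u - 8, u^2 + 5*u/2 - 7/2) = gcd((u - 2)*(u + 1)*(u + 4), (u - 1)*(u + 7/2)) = 1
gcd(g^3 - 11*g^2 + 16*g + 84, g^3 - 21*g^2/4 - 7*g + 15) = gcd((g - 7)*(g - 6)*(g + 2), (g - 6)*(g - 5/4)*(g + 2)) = g^2 - 4*g - 12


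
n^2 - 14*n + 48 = (n - 8)*(n - 6)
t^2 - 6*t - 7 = (t - 7)*(t + 1)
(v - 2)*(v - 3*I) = v^2 - 2*v - 3*I*v + 6*I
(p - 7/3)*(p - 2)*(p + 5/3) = p^3 - 8*p^2/3 - 23*p/9 + 70/9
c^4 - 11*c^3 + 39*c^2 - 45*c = c*(c - 5)*(c - 3)^2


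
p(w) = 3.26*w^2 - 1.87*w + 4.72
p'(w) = 6.52*w - 1.87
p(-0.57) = 6.85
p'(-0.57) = -5.59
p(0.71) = 5.04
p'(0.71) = 2.76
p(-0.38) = 5.90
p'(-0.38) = -4.35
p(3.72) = 42.88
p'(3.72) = 22.38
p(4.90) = 73.83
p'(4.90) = 30.08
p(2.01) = 14.13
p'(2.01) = 11.24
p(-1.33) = 12.97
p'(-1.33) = -10.54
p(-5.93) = 130.45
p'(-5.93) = -40.53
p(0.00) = 4.72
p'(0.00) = -1.87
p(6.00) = 110.86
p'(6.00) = 37.25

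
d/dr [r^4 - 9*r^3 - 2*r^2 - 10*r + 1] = 4*r^3 - 27*r^2 - 4*r - 10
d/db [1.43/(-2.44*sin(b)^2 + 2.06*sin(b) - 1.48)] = (6.9784*sin(b) - 2.9458)*cos(b)/(2.44*sin(b)^2 - 2.06*sin(b) + 1.48)^2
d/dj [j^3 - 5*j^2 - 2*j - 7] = 3*j^2 - 10*j - 2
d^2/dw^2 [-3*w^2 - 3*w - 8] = -6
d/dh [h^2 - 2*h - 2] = 2*h - 2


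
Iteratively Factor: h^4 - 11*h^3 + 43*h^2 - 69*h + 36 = (h - 4)*(h^3 - 7*h^2 + 15*h - 9) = (h - 4)*(h - 3)*(h^2 - 4*h + 3) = (h - 4)*(h - 3)*(h - 1)*(h - 3)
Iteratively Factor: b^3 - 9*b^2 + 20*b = (b - 5)*(b^2 - 4*b) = (b - 5)*(b - 4)*(b)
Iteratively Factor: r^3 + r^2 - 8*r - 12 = (r - 3)*(r^2 + 4*r + 4) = (r - 3)*(r + 2)*(r + 2)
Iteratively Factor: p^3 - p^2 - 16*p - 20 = (p + 2)*(p^2 - 3*p - 10) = (p + 2)^2*(p - 5)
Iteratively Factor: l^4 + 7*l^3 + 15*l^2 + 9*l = (l)*(l^3 + 7*l^2 + 15*l + 9) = l*(l + 1)*(l^2 + 6*l + 9) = l*(l + 1)*(l + 3)*(l + 3)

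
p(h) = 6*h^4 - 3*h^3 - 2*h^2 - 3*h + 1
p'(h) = 24*h^3 - 9*h^2 - 4*h - 3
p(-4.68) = 3157.04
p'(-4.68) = -2641.48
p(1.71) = 26.32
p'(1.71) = 83.85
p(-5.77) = 7178.53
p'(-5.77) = -4889.96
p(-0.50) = 2.75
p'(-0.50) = -6.25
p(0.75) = -1.74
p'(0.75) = -0.94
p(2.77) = 266.82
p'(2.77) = 426.96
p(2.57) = 190.90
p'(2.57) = 334.67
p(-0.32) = 1.92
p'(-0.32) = -3.43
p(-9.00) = 41419.00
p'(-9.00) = -18192.00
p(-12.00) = 129349.00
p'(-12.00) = -42723.00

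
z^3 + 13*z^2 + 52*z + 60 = (z + 2)*(z + 5)*(z + 6)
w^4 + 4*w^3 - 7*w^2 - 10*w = w*(w - 2)*(w + 1)*(w + 5)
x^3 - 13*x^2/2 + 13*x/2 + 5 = (x - 5)*(x - 2)*(x + 1/2)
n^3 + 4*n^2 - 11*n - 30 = (n - 3)*(n + 2)*(n + 5)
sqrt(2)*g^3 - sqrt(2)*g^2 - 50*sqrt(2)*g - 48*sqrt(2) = (g - 8)*(g + 6)*(sqrt(2)*g + sqrt(2))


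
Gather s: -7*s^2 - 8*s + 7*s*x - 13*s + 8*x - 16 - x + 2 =-7*s^2 + s*(7*x - 21) + 7*x - 14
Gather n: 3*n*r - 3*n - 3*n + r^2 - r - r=n*(3*r - 6) + r^2 - 2*r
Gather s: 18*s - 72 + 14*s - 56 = 32*s - 128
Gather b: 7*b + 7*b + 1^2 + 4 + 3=14*b + 8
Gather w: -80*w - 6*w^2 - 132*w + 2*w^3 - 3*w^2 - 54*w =2*w^3 - 9*w^2 - 266*w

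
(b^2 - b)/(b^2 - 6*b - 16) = b*(1 - b)/(-b^2 + 6*b + 16)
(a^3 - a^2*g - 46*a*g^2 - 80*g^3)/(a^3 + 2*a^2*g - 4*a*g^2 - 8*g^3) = (a^2 - 3*a*g - 40*g^2)/(a^2 - 4*g^2)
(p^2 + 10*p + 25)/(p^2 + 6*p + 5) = (p + 5)/(p + 1)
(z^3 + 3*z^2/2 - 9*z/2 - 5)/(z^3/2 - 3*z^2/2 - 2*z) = (2*z^2 + z - 10)/(z*(z - 4))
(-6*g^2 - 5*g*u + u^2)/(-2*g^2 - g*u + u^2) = (-6*g + u)/(-2*g + u)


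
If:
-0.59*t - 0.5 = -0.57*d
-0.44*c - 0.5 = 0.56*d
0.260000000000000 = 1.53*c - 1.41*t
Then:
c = -0.83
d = -0.24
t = -1.08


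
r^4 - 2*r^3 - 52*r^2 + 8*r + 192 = (r - 8)*(r - 2)*(r + 2)*(r + 6)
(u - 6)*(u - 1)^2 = u^3 - 8*u^2 + 13*u - 6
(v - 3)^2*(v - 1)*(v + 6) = v^4 - v^3 - 27*v^2 + 81*v - 54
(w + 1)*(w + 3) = w^2 + 4*w + 3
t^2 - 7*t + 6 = (t - 6)*(t - 1)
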